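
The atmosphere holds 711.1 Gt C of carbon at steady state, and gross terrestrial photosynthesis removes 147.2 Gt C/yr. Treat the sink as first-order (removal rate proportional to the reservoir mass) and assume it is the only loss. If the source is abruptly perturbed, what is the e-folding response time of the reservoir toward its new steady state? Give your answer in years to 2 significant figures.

4.8 yr

For a linear reservoir the response time equals the residence time τ = M/F.
τ = 711.1 / 147.2 = 4.831 yr.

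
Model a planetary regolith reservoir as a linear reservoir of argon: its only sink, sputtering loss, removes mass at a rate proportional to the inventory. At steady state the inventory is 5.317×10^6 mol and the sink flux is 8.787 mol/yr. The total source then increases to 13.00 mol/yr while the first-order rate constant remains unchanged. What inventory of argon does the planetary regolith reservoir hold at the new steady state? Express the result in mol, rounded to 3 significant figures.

Rate constant k = F/M = 8.787 / 5.317×10^6 = 1.653×10^-6 yr⁻¹.
At the new steady state, source = k·M_new ⇒ M_new = 13.00 / 1.653×10^-6 = 7.866×10^6 mol.
(Equivalently M_new = M × F_new/F_old = 5.317×10^6 × 13.00/8.787.)

7.87×10^6 mol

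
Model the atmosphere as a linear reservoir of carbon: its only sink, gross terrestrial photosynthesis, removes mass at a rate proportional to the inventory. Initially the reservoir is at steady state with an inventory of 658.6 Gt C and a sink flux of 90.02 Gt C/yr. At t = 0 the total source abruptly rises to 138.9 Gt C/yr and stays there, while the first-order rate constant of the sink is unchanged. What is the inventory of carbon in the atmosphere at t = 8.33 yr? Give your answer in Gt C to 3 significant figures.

Residence time τ = M₀/F₀ = 7.316 yr. The eventual steady state is M_∞ = M₀·(F₁/F₀) = 658.6 × 138.9/90.02 = 1016.2 Gt C.
The anomaly ΔM(t) = M(t) − M_∞ decays as ΔM₀·e^(−t/τ) with ΔM₀ = 658.6 − 1016.2 = −357.6 Gt C.
At t = 8.33 yr, e^(−t/τ) = e^(−1.139) = 0.3203, so ΔM = −114.5 Gt C and M = 1016.2 − 114.5 = 901.68 Gt C.

902 Gt C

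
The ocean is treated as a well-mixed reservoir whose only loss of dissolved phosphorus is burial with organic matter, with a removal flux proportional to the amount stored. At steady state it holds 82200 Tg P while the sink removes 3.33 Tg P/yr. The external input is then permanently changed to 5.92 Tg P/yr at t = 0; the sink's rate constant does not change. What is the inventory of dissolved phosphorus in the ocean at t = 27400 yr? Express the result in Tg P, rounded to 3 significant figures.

τ = M₀/F₀ = 82200/3.33 = 24680 yr; rate constant k = 1/τ.
New steady state M_∞ = F₁/k = F₁·τ = 5.92 × 24680 = 146130 Tg P.
M(t) = M_∞ + (M₀ − M_∞)·e^(−t/τ); t/τ = 27400/24680 = 1.110, so e^(−t/τ) = 0.3296.
M(t) = 146130 − 63930 × 0.3296 = 125060 Tg P.

125000 Tg P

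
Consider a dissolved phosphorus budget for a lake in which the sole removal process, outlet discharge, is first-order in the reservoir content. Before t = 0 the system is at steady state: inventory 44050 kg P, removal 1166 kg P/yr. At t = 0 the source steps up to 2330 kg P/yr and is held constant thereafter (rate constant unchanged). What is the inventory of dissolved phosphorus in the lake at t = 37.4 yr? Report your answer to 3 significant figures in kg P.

The sink rate constant is k = F₀/M₀ = 1166/44050 = 0.02647 yr⁻¹.
Solving dM/dt = F₁ − kM with M(0) = M₀ gives M(t) = F₁/k + (M₀ − F₁/k)·e^(−kt).
F₁/k = 2330/0.02647 = 88024 kg P; kt = 0.02647 × 37.4 = 0.9900, e^(−kt) = 0.3716.
M(37.4) = 88024 + (44050 − 88024) × 0.3716 = 88024 − 16340 = 71684 kg P.

71700 kg P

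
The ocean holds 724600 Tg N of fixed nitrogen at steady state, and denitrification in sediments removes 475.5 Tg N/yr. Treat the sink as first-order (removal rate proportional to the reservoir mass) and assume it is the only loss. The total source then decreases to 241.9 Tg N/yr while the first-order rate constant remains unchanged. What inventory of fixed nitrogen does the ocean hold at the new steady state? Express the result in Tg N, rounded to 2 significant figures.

370000 Tg N

Rate constant k = F/M = 475.5 / 724600 = 0.0006562 yr⁻¹.
At the new steady state, source = k·M_new ⇒ M_new = 241.9 / 0.0006562 = 368600 Tg N.
(Equivalently M_new = M × F_new/F_old = 724600 × 241.9/475.5.)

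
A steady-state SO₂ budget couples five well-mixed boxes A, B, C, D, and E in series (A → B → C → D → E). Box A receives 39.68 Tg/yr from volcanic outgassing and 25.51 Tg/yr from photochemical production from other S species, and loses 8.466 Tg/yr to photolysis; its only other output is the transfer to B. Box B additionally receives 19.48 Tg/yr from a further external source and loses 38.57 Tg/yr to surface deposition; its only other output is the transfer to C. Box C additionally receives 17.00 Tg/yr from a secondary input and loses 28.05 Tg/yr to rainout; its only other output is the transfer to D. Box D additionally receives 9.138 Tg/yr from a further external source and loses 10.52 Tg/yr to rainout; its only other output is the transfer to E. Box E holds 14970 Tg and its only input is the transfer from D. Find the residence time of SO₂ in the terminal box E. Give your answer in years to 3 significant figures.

594 yr

Box A: F(A→B) = (39.68 + 25.51) − 8.466 = 56.724 Tg/yr.
Box B: F(B→C) = (56.724 + 19.48) − 38.57 = 37.634 Tg/yr.
Box C: F(C→D) = (37.634 + 17.00) − 28.05 = 26.584 Tg/yr.
Box D: F(D→E) = (26.584 + 9.138) − 10.52 = 25.202 Tg/yr.
Box E throughput = its input = 25.202 Tg/yr; τ = 14970 / 25.202 = 594.0 yr.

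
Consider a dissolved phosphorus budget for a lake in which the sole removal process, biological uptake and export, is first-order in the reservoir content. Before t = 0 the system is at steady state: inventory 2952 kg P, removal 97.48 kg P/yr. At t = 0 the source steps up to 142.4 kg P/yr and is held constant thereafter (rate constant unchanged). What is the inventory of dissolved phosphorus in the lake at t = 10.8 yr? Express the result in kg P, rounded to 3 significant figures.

3360 kg P

τ = M₀/F₀ = 2952/97.48 = 30.28 yr; rate constant k = 1/τ.
New steady state M_∞ = F₁/k = F₁·τ = 142.4 × 30.28 = 4312.3 kg P.
M(t) = M_∞ + (M₀ − M_∞)·e^(−t/τ); t/τ = 10.8/30.28 = 0.3566, so e^(−t/τ) = 0.7000.
M(t) = 4312.3 − 1360 × 0.7000 = 3360.1 kg P.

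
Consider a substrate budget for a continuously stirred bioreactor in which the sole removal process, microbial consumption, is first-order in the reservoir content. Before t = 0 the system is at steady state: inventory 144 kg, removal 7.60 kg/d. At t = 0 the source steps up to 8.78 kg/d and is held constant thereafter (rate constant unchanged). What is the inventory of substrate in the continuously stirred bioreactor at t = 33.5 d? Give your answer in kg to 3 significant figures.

τ = M₀/F₀ = 144/7.60 = 18.95 d; rate constant k = 1/τ.
New steady state M_∞ = F₁/k = F₁·τ = 8.78 × 18.95 = 166.36 kg.
M(t) = M_∞ + (M₀ − M_∞)·e^(−t/τ); t/τ = 33.5/18.95 = 1.768, so e^(−t/τ) = 0.1707.
M(t) = 166.36 − 22.36 × 0.1707 = 162.54 kg.

163 kg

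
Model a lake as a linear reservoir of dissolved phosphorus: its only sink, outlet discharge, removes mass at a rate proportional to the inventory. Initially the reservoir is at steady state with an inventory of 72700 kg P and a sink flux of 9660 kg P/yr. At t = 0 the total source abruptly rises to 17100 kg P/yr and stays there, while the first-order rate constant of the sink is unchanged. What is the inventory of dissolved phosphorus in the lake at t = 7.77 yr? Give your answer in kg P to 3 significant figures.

109000 kg P

Residence time τ = M₀/F₀ = 7.526 yr. The eventual steady state is M_∞ = M₀·(F₁/F₀) = 72700 × 17100/9660 = 128690 kg P.
The anomaly ΔM(t) = M(t) − M_∞ decays as ΔM₀·e^(−t/τ) with ΔM₀ = 72700 − 128690 = −55990 kg P.
At t = 7.77 yr, e^(−t/τ) = e^(−1.032) = 0.3561, so ΔM = −19940 kg P and M = 128690 − 19940 = 108750 kg P.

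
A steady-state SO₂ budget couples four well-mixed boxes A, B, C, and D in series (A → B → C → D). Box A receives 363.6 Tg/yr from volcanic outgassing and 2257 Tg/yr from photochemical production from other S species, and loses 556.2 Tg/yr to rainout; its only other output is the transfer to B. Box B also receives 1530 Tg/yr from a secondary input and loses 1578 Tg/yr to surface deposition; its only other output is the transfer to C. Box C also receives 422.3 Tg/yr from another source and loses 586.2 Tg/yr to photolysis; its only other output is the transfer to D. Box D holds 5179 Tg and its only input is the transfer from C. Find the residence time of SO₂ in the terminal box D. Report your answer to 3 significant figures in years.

2.80 yr

Box A: F(A→B) = (363.6 + 2257) − 556.2 = 2064.4 Tg/yr.
Box B: F(B→C) = (2064.4 + 1530) − 1578 = 2016.4 Tg/yr.
Box C: F(C→D) = (2016.4 + 422.3) − 586.2 = 1852.5 Tg/yr.
Box D throughput = its input = 1852.5 Tg/yr; τ = 5179 / 1852.5 = 2.796 yr.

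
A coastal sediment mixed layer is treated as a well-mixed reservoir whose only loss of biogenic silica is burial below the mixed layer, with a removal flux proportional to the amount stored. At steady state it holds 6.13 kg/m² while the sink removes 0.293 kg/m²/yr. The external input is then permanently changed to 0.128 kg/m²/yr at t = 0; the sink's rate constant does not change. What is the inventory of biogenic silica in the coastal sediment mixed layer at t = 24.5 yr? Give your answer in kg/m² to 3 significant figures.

3.75 kg/m²

The sink rate constant is k = F₀/M₀ = 0.293/6.13 = 0.04780 yr⁻¹.
Solving dM/dt = F₁ − kM with M(0) = M₀ gives M(t) = F₁/k + (M₀ − F₁/k)·e^(−kt).
F₁/k = 0.128/0.04780 = 2.6780 kg/m²; kt = 0.04780 × 24.5 = 1.171, e^(−kt) = 0.3100.
M(24.5) = 2.6780 + (6.13 − 2.6780) × 0.3100 = 2.6780 + 1.070 = 3.7482 kg/m².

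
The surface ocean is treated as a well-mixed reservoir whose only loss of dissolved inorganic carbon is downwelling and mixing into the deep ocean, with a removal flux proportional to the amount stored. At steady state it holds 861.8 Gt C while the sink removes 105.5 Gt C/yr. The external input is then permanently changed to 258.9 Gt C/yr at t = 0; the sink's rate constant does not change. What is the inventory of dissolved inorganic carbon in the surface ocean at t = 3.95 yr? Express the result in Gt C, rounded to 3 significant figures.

τ = M₀/F₀ = 861.8/105.5 = 8.169 yr; rate constant k = 1/τ.
New steady state M_∞ = F₁/k = F₁·τ = 258.9 × 8.169 = 2114.9 Gt C.
M(t) = M_∞ + (M₀ − M_∞)·e^(−t/τ); t/τ = 3.95/8.169 = 0.4836, so e^(−t/τ) = 0.6166.
M(t) = 2114.9 − 1253 × 0.6166 = 1342.2 Gt C.

1340 Gt C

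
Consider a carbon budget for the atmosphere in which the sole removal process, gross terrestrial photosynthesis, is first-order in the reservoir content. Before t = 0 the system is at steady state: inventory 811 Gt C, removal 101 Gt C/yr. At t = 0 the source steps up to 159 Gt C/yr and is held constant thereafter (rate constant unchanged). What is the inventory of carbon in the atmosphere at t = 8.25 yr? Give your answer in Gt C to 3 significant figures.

The sink rate constant is k = F₀/M₀ = 101/811 = 0.1245 yr⁻¹.
Solving dM/dt = F₁ − kM with M(0) = M₀ gives M(t) = F₁/k + (M₀ − F₁/k)·e^(−kt).
F₁/k = 159/0.1245 = 1276.7 Gt C; kt = 0.1245 × 8.25 = 1.027, e^(−kt) = 0.3579.
M(8.25) = 1276.7 + (811 − 1276.7) × 0.3579 = 1276.7 − 166.7 = 1110.0 Gt C.

1110 Gt C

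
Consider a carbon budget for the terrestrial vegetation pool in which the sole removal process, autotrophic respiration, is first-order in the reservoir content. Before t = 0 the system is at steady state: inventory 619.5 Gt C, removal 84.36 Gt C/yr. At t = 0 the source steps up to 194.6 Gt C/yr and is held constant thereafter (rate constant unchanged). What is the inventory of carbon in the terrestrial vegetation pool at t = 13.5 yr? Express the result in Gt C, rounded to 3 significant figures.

The sink rate constant is k = F₀/M₀ = 84.36/619.5 = 0.1362 yr⁻¹.
Solving dM/dt = F₁ − kM with M(0) = M₀ gives M(t) = F₁/k + (M₀ − F₁/k)·e^(−kt).
F₁/k = 194.6/0.1362 = 1429.1 Gt C; kt = 0.1362 × 13.5 = 1.838, e^(−kt) = 0.1591.
M(13.5) = 1429.1 + (619.5 − 1429.1) × 0.1591 = 1429.1 − 128.8 = 1300.3 Gt C.

1300 Gt C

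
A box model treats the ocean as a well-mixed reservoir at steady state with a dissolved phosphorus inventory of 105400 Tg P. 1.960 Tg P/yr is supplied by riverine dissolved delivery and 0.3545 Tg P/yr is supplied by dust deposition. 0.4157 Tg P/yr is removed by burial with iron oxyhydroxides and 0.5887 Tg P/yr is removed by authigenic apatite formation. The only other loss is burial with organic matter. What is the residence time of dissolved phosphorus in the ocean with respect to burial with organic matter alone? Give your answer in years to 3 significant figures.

At steady state ΣF_in = ΣF_out.
ΣF_in = 1.960 + 0.3545 = 2.3145 Tg P/yr.
Burial with organic matter flux = ΣF_in − (0.4157 + 0.5887) = 2.3145 − 1.004 = 1.310 Tg P/yr.
τ = M / F = 105400 / 1.310 = 80450 yr.

80500 yr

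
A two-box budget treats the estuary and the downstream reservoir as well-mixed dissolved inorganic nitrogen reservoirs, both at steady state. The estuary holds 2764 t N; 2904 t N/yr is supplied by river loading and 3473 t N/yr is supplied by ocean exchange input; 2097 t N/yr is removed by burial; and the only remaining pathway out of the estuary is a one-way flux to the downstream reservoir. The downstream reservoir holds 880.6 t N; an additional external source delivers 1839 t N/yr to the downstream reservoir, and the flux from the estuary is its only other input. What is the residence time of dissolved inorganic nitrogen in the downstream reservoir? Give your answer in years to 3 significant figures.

0.144 yr

Balance the estuary: ΣF_in = 2904 + 3473 = 6377.0 t N/yr.
Flux to the downstream reservoir = ΣF_in − (2097) = 4280.0 t N/yr.
Total input to the downstream reservoir = 4280.0 + 1839 = 6119.0 t N/yr; at steady state this equals its total output.
τ = M / F = 880.6 / 6119.0 = 0.1439 yr.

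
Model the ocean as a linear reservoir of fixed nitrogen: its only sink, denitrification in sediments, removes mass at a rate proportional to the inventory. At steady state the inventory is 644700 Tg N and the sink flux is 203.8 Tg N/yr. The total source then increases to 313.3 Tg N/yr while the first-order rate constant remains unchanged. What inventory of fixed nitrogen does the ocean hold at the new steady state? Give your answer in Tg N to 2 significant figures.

Rate constant k = F/M = 203.8 / 644700 = 0.0003161 yr⁻¹.
At the new steady state, source = k·M_new ⇒ M_new = 313.3 / 0.0003161 = 991100 Tg N.
(Equivalently M_new = M × F_new/F_old = 644700 × 313.3/203.8.)

990000 Tg N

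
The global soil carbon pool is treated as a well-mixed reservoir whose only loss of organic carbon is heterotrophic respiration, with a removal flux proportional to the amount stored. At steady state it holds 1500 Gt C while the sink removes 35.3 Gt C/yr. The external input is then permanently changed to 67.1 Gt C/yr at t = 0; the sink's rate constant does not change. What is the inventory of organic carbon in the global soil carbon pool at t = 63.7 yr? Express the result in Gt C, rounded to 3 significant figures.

2550 Gt C

τ = M₀/F₀ = 1500/35.3 = 42.49 yr; rate constant k = 1/τ.
New steady state M_∞ = F₁/k = F₁·τ = 67.1 × 42.49 = 2851.3 Gt C.
M(t) = M_∞ + (M₀ − M_∞)·e^(−t/τ); t/τ = 63.7/42.49 = 1.499, so e^(−t/τ) = 0.2233.
M(t) = 2851.3 − 1351 × 0.2233 = 2549.5 Gt C.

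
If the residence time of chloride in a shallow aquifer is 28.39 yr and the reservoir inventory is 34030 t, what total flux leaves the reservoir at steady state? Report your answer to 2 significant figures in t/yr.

F = M / τ = 34030 / 28.39 = 1199 t/yr.

1200 t/yr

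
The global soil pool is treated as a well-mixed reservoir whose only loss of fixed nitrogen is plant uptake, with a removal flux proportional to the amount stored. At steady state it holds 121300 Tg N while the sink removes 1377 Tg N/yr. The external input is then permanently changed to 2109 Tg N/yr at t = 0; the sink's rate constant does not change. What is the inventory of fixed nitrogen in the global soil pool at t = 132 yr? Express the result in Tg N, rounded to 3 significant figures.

171000 Tg N

τ = M₀/F₀ = 121300/1377 = 88.09 yr; rate constant k = 1/τ.
New steady state M_∞ = F₁/k = F₁·τ = 2109 × 88.09 = 185780 Tg N.
M(t) = M_∞ + (M₀ − M_∞)·e^(−t/τ); t/τ = 132/88.09 = 1.498, so e^(−t/τ) = 0.2235.
M(t) = 185780 − 64480 × 0.2235 = 171370 Tg N.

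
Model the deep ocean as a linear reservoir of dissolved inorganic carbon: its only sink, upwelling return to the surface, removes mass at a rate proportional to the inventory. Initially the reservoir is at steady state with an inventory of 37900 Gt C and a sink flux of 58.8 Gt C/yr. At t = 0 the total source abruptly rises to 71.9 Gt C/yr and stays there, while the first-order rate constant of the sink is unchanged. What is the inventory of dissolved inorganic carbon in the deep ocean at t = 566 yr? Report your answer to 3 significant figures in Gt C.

Residence time τ = M₀/F₀ = 644.6 yr. The eventual steady state is M_∞ = M₀·(F₁/F₀) = 37900 × 71.9/58.8 = 46344 Gt C.
The anomaly ΔM(t) = M(t) − M_∞ decays as ΔM₀·e^(−t/τ) with ΔM₀ = 37900 − 46344 = −8444 Gt C.
At t = 566 yr, e^(−t/τ) = e^(−0.8781) = 0.4156, so ΔM = −3509 Gt C and M = 46344 − 3509 = 42835 Gt C.

42800 Gt C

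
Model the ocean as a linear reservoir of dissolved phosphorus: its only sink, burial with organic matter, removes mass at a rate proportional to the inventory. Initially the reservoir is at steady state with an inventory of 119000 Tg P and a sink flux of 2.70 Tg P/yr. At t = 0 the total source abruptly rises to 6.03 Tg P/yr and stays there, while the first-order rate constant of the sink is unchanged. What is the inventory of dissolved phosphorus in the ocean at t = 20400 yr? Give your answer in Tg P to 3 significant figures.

τ = M₀/F₀ = 119000/2.70 = 44070 yr; rate constant k = 1/τ.
New steady state M_∞ = F₁/k = F₁·τ = 6.03 × 44070 = 265770 Tg P.
M(t) = M_∞ + (M₀ − M_∞)·e^(−t/τ); t/τ = 20400/44070 = 0.4629, so e^(−t/τ) = 0.6295.
M(t) = 265770 − 146800 × 0.6295 = 173380 Tg P.

173000 Tg P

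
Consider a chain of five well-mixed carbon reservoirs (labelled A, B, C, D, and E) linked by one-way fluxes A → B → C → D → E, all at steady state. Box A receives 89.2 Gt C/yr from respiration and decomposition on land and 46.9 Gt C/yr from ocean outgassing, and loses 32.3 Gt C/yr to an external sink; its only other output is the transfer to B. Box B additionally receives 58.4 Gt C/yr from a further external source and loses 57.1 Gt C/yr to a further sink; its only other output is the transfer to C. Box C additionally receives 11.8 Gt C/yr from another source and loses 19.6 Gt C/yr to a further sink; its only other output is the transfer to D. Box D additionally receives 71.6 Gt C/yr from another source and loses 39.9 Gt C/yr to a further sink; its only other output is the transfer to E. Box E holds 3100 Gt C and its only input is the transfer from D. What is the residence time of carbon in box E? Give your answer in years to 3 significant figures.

Box A: F(A→B) = (89.2 + 46.9) − 32.3 = 103.80 Gt C/yr.
Box B: F(B→C) = (103.80 + 58.4) − 57.1 = 105.10 Gt C/yr.
Box C: F(C→D) = (105.10 + 11.8) − 19.6 = 97.300 Gt C/yr.
Box D: F(D→E) = (97.300 + 71.6) − 39.9 = 129.00 Gt C/yr.
Box E throughput = its input = 129.00 Gt C/yr; τ = 3100 / 129.00 = 24.03 yr.

24.0 yr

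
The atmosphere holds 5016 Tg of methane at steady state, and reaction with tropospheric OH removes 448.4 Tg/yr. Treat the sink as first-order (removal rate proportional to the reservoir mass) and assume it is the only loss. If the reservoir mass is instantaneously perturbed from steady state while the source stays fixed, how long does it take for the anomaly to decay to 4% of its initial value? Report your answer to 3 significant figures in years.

36.0 yr

For a linear reservoir the anomaly decays as exp(−t/τ) with τ = M/F = 5016/448.4 = 11.19 yr.
exp(−t/τ) = 0.04 ⇒ t = −τ ln(0.04) = 11.19 × 3.219 = 36.01 yr.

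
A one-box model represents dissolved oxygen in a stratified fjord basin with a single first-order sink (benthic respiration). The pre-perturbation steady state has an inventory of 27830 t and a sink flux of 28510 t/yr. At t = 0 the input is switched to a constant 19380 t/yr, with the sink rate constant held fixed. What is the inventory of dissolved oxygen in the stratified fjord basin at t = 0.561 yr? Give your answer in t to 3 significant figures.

τ = M₀/F₀ = 27830/28510 = 0.9761 yr; rate constant k = 1/τ.
New steady state M_∞ = F₁/k = F₁·τ = 19380 × 0.9761 = 18918 t.
M(t) = M_∞ + (M₀ − M_∞)·e^(−t/τ); t/τ = 0.561/0.9761 = 0.5747, so e^(−t/τ) = 0.5629.
M(t) = 18918 + 8912 × 0.5629 = 23934 t.

23900 t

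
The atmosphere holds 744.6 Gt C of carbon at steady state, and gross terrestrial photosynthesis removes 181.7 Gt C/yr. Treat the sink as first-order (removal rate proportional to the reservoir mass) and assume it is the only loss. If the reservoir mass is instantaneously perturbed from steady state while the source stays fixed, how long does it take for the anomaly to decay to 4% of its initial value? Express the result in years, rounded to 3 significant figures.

For a linear reservoir the anomaly decays as exp(−t/τ) with τ = M/F = 744.6/181.7 = 4.098 yr.
exp(−t/τ) = 0.04 ⇒ t = −τ ln(0.04) = 4.098 × 3.219 = 13.19 yr.

13.2 yr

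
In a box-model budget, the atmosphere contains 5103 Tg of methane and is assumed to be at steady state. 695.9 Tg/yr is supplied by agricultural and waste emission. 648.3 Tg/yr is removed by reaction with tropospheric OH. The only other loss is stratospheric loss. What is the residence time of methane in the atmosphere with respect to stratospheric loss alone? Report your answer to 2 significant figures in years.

At steady state ΣF_in = ΣF_out.
ΣF_in = 695.90 Tg/yr.
Stratospheric loss flux = ΣF_in − (648.3) = 695.90 − 648.3 = 47.60 Tg/yr.
τ = M / F = 5103 / 47.60 = 107.2 yr.

110 yr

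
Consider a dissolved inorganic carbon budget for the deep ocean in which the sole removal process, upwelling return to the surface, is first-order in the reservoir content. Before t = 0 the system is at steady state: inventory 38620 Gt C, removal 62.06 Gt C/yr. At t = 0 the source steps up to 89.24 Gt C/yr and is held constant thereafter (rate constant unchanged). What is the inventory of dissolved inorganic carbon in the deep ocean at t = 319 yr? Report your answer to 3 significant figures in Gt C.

τ = M₀/F₀ = 38620/62.06 = 622.3 yr; rate constant k = 1/τ.
New steady state M_∞ = F₁/k = F₁·τ = 89.24 × 622.3 = 55534 Gt C.
M(t) = M_∞ + (M₀ − M_∞)·e^(−t/τ); t/τ = 319/622.3 = 0.5126, so e^(−t/τ) = 0.5989.
M(t) = 55534 − 16910 × 0.5989 = 45404 Gt C.

45400 Gt C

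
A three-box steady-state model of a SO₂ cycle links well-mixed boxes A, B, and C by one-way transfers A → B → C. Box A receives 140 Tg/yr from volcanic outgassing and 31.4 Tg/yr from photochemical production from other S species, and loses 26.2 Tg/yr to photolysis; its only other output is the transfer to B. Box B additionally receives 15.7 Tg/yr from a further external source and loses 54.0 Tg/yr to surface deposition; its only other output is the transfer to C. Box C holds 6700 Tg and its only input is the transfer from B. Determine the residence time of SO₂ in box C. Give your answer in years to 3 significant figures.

Box A: F(A→B) = (140 + 31.4) − 26.2 = 145.20 Tg/yr.
Box B: F(B→C) = (145.20 + 15.7) − 54.0 = 106.90 Tg/yr.
Box C throughput = its input = 106.90 Tg/yr; τ = 6700 / 106.90 = 62.68 yr.

62.7 yr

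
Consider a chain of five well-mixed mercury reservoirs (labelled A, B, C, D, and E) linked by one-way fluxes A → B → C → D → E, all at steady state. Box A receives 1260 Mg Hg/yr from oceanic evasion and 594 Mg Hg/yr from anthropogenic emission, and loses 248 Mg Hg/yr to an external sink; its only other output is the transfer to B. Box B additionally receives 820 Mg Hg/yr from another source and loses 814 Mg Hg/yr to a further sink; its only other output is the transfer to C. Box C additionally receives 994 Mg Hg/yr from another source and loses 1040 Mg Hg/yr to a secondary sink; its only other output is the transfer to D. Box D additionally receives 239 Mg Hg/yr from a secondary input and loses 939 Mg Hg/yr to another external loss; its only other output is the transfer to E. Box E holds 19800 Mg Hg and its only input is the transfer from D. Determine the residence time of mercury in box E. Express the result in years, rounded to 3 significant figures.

Box A: F(A→B) = (1260 + 594) − 248 = 1606.0 Mg Hg/yr.
Box B: F(B→C) = (1606.0 + 820) − 814 = 1612.0 Mg Hg/yr.
Box C: F(C→D) = (1612.0 + 994) − 1040 = 1566.0 Mg Hg/yr.
Box D: F(D→E) = (1566.0 + 239) − 939 = 866.00 Mg Hg/yr.
Box E throughput = its input = 866.00 Mg Hg/yr; τ = 19800 / 866.00 = 22.86 yr.

22.9 yr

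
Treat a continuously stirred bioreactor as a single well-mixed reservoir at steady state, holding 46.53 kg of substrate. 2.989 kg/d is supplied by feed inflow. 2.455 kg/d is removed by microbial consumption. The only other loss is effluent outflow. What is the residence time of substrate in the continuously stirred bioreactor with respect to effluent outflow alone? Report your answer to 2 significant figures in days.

At steady state ΣF_in = ΣF_out.
ΣF_in = 2.9890 kg/d.
Effluent outflow flux = ΣF_in − (2.455) = 2.9890 − 2.455 = 0.5340 kg/d.
τ = M / F = 46.53 / 0.5340 = 87.13 d.

87 d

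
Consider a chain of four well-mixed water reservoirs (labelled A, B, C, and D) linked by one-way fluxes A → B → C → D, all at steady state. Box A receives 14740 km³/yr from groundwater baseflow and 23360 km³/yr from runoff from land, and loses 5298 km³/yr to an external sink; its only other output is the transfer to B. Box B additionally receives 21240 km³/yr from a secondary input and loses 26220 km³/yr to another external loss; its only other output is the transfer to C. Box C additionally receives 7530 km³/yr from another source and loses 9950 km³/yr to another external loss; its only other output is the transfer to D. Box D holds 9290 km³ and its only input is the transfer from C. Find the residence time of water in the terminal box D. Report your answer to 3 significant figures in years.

0.366 yr

Box A: F(A→B) = (14740 + 23360) − 5298 = 32802 km³/yr.
Box B: F(B→C) = (32802 + 21240) − 26220 = 27822 km³/yr.
Box C: F(C→D) = (27822 + 7530) − 9950 = 25402 km³/yr.
Box D throughput = its input = 25402 km³/yr; τ = 9290 / 25402 = 0.3657 yr.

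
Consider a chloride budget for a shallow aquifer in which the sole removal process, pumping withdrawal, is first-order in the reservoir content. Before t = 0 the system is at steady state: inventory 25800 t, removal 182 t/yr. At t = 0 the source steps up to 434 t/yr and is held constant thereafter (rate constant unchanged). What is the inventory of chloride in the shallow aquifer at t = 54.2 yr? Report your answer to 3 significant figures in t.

37200 t

τ = M₀/F₀ = 25800/182 = 141.8 yr; rate constant k = 1/τ.
New steady state M_∞ = F₁/k = F₁·τ = 434 × 141.8 = 61523 t.
M(t) = M_∞ + (M₀ − M_∞)·e^(−t/τ); t/τ = 54.2/141.8 = 0.3823, so e^(−t/τ) = 0.6823.
M(t) = 61523 − 35720 × 0.6823 = 37151 t.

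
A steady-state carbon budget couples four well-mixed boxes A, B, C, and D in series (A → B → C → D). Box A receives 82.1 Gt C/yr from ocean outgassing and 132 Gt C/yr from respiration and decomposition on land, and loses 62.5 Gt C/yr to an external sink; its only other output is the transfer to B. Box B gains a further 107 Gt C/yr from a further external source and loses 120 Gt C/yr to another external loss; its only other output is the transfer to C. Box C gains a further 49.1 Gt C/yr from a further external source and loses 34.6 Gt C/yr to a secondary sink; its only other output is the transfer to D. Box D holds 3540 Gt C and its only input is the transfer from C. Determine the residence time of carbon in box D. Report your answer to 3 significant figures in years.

23.1 yr

Box A: F(A→B) = (82.1 + 132) − 62.5 = 151.60 Gt C/yr.
Box B: F(B→C) = (151.60 + 107) − 120 = 138.60 Gt C/yr.
Box C: F(C→D) = (138.60 + 49.1) − 34.6 = 153.10 Gt C/yr.
Box D throughput = its input = 153.10 Gt C/yr; τ = 3540 / 153.10 = 23.12 yr.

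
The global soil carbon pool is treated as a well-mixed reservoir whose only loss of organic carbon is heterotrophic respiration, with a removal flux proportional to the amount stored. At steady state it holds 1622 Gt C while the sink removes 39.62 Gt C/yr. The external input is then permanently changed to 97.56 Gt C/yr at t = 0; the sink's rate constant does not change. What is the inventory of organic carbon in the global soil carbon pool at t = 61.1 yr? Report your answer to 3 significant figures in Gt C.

3460 Gt C

The sink rate constant is k = F₀/M₀ = 39.62/1622 = 0.02443 yr⁻¹.
Solving dM/dt = F₁ − kM with M(0) = M₀ gives M(t) = F₁/k + (M₀ − F₁/k)·e^(−kt).
F₁/k = 97.56/0.02443 = 3994.0 Gt C; kt = 0.02443 × 61.1 = 1.492, e^(−kt) = 0.2248.
M(61.1) = 3994.0 + (1622 − 3994.0) × 0.2248 = 3994.0 − 533.3 = 3460.7 Gt C.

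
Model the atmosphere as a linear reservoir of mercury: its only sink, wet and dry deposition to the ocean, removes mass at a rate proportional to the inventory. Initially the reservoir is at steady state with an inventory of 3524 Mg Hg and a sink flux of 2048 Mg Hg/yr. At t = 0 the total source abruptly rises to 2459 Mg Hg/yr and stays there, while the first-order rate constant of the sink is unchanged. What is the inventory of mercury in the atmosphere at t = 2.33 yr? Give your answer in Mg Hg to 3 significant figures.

The sink rate constant is k = F₀/M₀ = 2048/3524 = 0.5812 yr⁻¹.
Solving dM/dt = F₁ − kM with M(0) = M₀ gives M(t) = F₁/k + (M₀ − F₁/k)·e^(−kt).
F₁/k = 2459/0.5812 = 4231.2 Mg Hg; kt = 0.5812 × 2.33 = 1.354, e^(−kt) = 0.2582.
M(2.33) = 4231.2 + (3524 − 4231.2) × 0.2582 = 4231.2 − 182.6 = 4048.6 Mg Hg.

4050 Mg Hg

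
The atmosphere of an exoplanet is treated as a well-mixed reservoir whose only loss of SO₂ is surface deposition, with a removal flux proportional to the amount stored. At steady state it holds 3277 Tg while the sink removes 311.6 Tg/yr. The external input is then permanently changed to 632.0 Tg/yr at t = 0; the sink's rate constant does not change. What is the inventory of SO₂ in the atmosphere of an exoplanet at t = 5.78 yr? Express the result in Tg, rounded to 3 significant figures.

The sink rate constant is k = F₀/M₀ = 311.6/3277 = 0.09509 yr⁻¹.
Solving dM/dt = F₁ − kM with M(0) = M₀ gives M(t) = F₁/k + (M₀ − F₁/k)·e^(−kt).
F₁/k = 632.0/0.09509 = 6646.5 Tg; kt = 0.09509 × 5.78 = 0.5496, e^(−kt) = 0.5772.
M(5.78) = 6646.5 + (3277 − 6646.5) × 0.5772 = 6646.5 − 1945 = 4701.7 Tg.

4700 Tg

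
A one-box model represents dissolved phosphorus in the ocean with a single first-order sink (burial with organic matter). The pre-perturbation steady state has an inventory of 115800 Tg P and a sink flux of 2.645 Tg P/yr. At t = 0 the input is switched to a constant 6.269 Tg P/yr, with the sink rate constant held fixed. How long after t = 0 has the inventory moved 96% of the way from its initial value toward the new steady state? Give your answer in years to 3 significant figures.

τ = M₀/F₀ = 115800/2.645 = 43780 yr.
The remaining gap fraction is e^(−t/τ); 96% covered ⇒ e^(−t/τ) = 0.0400.
t = −τ ln(0.0400) = 43780 × 3.219 = 140900 yr.

141000 yr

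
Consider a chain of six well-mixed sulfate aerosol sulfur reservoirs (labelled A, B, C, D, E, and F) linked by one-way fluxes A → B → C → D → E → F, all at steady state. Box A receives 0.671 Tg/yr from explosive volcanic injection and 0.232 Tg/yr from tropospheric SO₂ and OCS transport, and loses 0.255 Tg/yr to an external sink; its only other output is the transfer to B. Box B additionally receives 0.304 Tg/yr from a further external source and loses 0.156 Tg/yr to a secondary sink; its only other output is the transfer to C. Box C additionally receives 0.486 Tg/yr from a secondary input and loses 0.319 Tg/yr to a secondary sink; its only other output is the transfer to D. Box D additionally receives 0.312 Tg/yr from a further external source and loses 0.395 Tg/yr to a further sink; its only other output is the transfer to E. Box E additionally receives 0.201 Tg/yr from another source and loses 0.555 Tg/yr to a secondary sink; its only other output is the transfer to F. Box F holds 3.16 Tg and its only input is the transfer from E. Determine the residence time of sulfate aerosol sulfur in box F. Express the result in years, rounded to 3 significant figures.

Box A: F(A→B) = (0.671 + 0.232) − 0.255 = 0.64800 Tg/yr.
Box B: F(B→C) = (0.64800 + 0.304) − 0.156 = 0.79600 Tg/yr.
Box C: F(C→D) = (0.79600 + 0.486) − 0.319 = 0.96300 Tg/yr.
Box D: F(D→E) = (0.96300 + 0.312) − 0.395 = 0.88000 Tg/yr.
Box E: F(E→F) = (0.88000 + 0.201) − 0.555 = 0.52600 Tg/yr.
Box F throughput = its input = 0.52600 Tg/yr; τ = 3.16 / 0.52600 = 6.008 yr.

6.01 yr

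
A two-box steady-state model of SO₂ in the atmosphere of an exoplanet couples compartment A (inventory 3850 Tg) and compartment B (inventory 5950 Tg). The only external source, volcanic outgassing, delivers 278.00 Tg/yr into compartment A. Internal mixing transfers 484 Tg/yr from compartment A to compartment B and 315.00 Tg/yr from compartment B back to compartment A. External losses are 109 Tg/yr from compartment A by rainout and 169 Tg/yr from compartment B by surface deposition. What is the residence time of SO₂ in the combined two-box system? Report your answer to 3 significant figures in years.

Treat the two boxes together as one reservoir: the mixing fluxes between them are internal recycling, so τ = ΣM / Σ(external losses).
M_total = 3850 + 5950 = 9800.0 Tg.
ΣF_external_out = 109 + 169 = 278.00 Tg/yr.
τ = M_total / ΣF_ext = 9800.0 / 278.00 = 35.25 yr.

35.3 yr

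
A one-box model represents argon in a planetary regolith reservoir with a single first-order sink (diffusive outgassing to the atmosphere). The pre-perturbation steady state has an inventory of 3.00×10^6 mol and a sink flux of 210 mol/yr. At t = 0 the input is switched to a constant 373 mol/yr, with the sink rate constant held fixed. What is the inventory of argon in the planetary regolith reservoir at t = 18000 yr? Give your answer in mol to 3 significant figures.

4.67×10^6 mol

The sink rate constant is k = F₀/M₀ = 210/3.00×10^6 = 7.000×10^-5 yr⁻¹.
Solving dM/dt = F₁ − kM with M(0) = M₀ gives M(t) = F₁/k + (M₀ − F₁/k)·e^(−kt).
F₁/k = 373/7.000×10^-5 = 5.3286×10^6 mol; kt = 7.000×10^-5 × 18000 = 1.260, e^(−kt) = 0.2837.
M(18000) = 5.3286×10^6 + (3.00×10^6 − 5.3286×10^6) × 0.2837 = 5.3286×10^6 − 660500 = 4.6681×10^6 mol.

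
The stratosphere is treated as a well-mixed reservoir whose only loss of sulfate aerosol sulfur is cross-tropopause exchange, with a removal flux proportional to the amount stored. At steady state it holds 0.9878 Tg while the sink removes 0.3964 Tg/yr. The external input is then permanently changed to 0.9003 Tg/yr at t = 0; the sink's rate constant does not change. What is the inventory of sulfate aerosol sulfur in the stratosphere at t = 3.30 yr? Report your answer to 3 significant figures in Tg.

Residence time τ = M₀/F₀ = 2.492 yr. The eventual steady state is M_∞ = M₀·(F₁/F₀) = 0.9878 × 0.9003/0.3964 = 2.2435 Tg.
The anomaly ΔM(t) = M(t) − M_∞ decays as ΔM₀·e^(−t/τ) with ΔM₀ = 0.9878 − 2.2435 = −1.256 Tg.
At t = 3.30 yr, e^(−t/τ) = e^(−1.324) = 0.2660, so ΔM = −0.3340 Tg and M = 2.2435 − 0.3340 = 1.9095 Tg.

1.91 Tg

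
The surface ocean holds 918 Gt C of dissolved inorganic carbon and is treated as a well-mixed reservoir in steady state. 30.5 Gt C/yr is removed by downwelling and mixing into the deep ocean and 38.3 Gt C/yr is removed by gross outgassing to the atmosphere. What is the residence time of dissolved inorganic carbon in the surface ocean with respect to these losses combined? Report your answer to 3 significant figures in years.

Total removal = 30.50 + 38.30 = 68.800 Gt C/yr.
τ = M / ΣF_out = 918 / 68.800 = 13.34 yr.

13.3 yr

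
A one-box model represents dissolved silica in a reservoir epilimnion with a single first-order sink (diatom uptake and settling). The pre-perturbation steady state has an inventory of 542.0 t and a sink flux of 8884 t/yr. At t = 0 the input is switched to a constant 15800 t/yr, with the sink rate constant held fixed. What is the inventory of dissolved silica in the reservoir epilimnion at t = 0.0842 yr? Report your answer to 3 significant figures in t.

858 t

The sink rate constant is k = F₀/M₀ = 8884/542.0 = 16.39 yr⁻¹.
Solving dM/dt = F₁ − kM with M(0) = M₀ gives M(t) = F₁/k + (M₀ − F₁/k)·e^(−kt).
F₁/k = 15800/16.39 = 963.94 t; kt = 16.39 × 0.0842 = 1.380, e^(−kt) = 0.2515.
M(0.0842) = 963.94 + (542.0 − 963.94) × 0.2515 = 963.94 − 106.1 = 857.80 t.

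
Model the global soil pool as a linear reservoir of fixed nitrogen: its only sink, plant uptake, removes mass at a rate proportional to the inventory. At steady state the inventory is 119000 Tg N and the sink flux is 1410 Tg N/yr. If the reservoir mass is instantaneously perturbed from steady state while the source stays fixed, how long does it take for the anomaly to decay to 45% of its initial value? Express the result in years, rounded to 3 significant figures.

For a linear reservoir the anomaly decays as exp(−t/τ) with τ = M/F = 119000/1410 = 84.40 yr.
exp(−t/τ) = 0.45 ⇒ t = −τ ln(0.45) = 84.40 × 0.7985 = 67.39 yr.

67.4 yr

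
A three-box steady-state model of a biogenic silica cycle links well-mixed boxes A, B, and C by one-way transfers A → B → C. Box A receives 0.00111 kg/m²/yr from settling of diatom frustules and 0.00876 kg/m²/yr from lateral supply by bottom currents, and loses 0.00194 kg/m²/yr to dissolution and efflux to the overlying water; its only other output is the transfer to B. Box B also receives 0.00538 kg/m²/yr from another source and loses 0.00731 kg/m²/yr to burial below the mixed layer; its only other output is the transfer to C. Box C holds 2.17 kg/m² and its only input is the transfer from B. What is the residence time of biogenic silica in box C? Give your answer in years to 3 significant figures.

Box A: F(A→B) = (0.00111 + 0.00876) − 0.00194 = 0.0079300 kg/m²/yr.
Box B: F(B→C) = (0.0079300 + 0.00538) − 0.00731 = 0.0060000 kg/m²/yr.
Box C throughput = its input = 0.0060000 kg/m²/yr; τ = 2.17 / 0.0060000 = 361.7 yr.

362 yr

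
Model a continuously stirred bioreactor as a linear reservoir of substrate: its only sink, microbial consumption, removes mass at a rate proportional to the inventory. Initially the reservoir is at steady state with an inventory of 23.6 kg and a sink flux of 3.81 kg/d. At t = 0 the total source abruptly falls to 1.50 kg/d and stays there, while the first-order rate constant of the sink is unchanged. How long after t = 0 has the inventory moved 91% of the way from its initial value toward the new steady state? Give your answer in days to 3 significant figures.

14.9 d

τ = M₀/F₀ = 23.6/3.81 = 6.194 d.
The remaining gap fraction is e^(−t/τ); 91% covered ⇒ e^(−t/τ) = 0.0900.
t = −τ ln(0.0900) = 6.194 × 2.408 = 14.92 d.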